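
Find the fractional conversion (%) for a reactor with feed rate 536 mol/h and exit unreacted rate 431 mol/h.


X = (F_in - F_out) / F_in * 100
Moles reacted = 536 - 431 = 105
X = 105 / 536 * 100
= 0.1959 * 100
= 19.59 %

19.59 %


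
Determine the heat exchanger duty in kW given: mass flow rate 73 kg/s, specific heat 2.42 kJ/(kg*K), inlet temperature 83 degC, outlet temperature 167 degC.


Q = m_dot * cp * delta_T
delta_T = 167 - 83 = 84 K
Q = 73 * 2.42 * 84
= 176.66 * 84
= 14839.44 kW

14839.44 kW


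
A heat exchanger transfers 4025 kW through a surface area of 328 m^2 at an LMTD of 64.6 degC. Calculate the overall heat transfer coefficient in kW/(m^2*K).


From Q = U*A*LMTD, U = Q / (A * LMTD)
U = 4025 / (328 * 64.6) = 4025 / 21188.8 = 0.1900

0.1900 kW/(m^2*K)


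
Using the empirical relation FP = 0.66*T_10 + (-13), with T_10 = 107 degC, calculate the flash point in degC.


FP = 0.66 * 107 + (-13) = 57.62

57.62 degC


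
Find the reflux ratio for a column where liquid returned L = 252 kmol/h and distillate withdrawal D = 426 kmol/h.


Reflux ratio definition: R = L / D (liquid returned / distillate withdrawn)
L = 252 kmol/h, D = 426 kmol/h
R = 252 / 426 = 0.5915

0.5915


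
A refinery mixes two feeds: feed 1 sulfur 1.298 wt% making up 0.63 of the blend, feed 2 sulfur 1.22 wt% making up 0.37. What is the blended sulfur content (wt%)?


Linear sulfur blending: S_blend = x1*S1 + x2*S2
Contribution 1: 0.63 * 1.298 = 0.81774 wt%
Contribution 2: 0.37 * 1.22 = 0.4514 wt%
S_blend = 0.81774 + 0.4514 = 1.26914

1.26914 wt%


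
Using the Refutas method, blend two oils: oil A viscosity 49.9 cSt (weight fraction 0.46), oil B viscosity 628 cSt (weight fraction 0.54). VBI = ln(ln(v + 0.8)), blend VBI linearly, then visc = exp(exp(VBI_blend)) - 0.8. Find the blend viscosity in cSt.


Refutas method: VBN_i = 14.534*ln(ln(visc_i + 0.8)) + 10.975, blended linearly by mass fraction; since VBN is linear in VBI_i = ln(ln(visc_i + 0.8)) and the fractions sum to 1, blend VBI directly: visc = exp(exp(VBI_blend)) - 0.8
VBI_1 = ln(ln(49.9 + 0.8)) = 1.3676
VBI_2 = ln(ln(628 + 0.8)) = 1.86312
VBI_blend = 0.46 * 1.3676 + 0.54 * 1.86312 = 1.63518
visc_blend = exp(exp(1.63518)) - 0.8 = 168.3

168.3 cSt


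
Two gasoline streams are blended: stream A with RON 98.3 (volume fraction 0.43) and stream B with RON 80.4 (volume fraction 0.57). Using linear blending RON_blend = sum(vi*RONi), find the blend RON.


Linear blending: RON_blend = sum(vi * RONi)
Contribution 1: 0.43 * 98.3 = 42.269
Contribution 2: 0.57 * 80.4 = 45.828
RON_blend = 42.269 + 45.828 = 88.097

88.097


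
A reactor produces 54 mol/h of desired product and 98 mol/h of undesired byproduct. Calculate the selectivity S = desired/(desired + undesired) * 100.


Selectivity = desired / (desired + undesired) * 100
Total products = 54 + 98 = 152 mol/h
S = 54 / 152 * 100
= 0.3553 * 100
= 35.53 %

35.53 %


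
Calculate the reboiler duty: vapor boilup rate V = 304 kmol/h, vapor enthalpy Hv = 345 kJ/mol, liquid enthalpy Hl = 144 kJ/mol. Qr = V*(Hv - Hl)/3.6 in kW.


Qr = 304 * (345 - 144) / 3.6 = 304 * 201 / 3.6 = 16970

16970 kW


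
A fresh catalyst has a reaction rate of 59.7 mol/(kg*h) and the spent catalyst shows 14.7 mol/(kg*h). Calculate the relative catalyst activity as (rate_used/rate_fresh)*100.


Activity (%) = (rate_used / rate_fresh) * 100
rate_used = 14.7, rate_fresh = 59.7
= (14.7 / 59.7) * 100
= 0.2462 * 100 = 24.62

24.62 %


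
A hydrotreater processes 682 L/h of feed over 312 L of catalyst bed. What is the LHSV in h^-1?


LHSV = volumetric feed rate / catalyst volume
= 682 L/h / 312 L
= 2.186 h^-1

2.186 h^-1


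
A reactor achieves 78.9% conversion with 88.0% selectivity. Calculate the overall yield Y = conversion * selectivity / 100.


Overall yield = conversion (%) * selectivity (%) / 100
Conversion = 78.9%, Selectivity = 88.0%
Y = 78.9 * 88.0 / 100
= 69.432 %

69.432 %


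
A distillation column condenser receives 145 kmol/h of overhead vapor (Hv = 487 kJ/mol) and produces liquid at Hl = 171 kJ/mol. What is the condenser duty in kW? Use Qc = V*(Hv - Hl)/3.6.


Qc = 145 * (487 - 171) / 3.6 = 145 * 316 / 3.6 = 12730

12730 kW


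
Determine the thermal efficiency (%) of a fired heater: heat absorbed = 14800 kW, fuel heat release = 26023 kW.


Furnace efficiency = Q_absorbed / Q_fuel * 100
= 14800 / 26023 * 100 = 56.87

56.87 %


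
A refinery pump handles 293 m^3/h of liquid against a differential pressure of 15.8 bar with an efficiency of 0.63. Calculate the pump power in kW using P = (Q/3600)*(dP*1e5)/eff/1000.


Q = 293 / 3600 = 0.0813889 m^3/s
P = 0.0813889 * (15.8 * 1e5) / 0.63 / 1000 = 204.1

204.1 kW


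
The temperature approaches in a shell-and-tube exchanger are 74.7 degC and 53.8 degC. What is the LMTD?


LMTD = (dT1 - dT2) / ln(dT1/dT2)
= (74.7 - 53.8) / ln(74.7 / 53.8) = 20.9 / 0.328207 = 63.68

63.68 degC


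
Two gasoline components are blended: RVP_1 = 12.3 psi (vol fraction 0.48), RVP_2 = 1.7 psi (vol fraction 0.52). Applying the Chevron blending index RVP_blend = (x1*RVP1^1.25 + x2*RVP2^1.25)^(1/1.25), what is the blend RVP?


Chevron index: RVP_blend = (sum xi*RVPi^1.25)^(1/1.25)
RVP^1.25 terms: 0.48 * 12.3^1.25 + 0.52 * 1.7^1.25 = 12.066
RVP_blend = 12.066^(1/1.25) = 7.332

7.332 psi


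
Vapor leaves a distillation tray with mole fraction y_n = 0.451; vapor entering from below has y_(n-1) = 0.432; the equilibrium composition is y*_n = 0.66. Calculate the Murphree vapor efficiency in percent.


Murphree vapor efficiency: EMV = (y_n - y_(n-1)) / (y*_n - y_(n-1)) * 100
EMV = (0.451 - 0.432) / (0.66 - 0.432) * 100 = 0.019 / 0.228 * 100 = 8.333

8.333 %


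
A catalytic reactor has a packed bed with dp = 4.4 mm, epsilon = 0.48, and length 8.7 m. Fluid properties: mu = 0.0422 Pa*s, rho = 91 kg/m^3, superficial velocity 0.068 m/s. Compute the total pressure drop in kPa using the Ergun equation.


dp = 4.4 mm = 0.0044 m
Viscous term = 150*0.0422*0.068*(1-0.48)^2 / (0.0044^2*0.48^3) = 54361.4
Inertial term = 1.75*91*0.068^2*(1-0.48) / (0.0044*0.48^3) = 786.908
dP/L = 54361.4 + 786.908 = 55148.3 Pa/m
dP = 55148.3 * 8.7 / 1000 = 479.8 kPa

479.8 kPa


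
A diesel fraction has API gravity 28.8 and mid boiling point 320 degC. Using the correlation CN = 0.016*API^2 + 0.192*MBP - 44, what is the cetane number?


CN = 0.016 * 28.8^2 + 0.192 * 320 - 44
CN = 13.27104 + 61.44 - 44 = 30.71104

30.71104


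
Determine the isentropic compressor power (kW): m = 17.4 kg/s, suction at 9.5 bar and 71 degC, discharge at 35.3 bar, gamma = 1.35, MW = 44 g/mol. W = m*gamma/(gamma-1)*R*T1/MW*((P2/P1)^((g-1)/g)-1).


Isentropic work: W = m*(gamma/(gamma-1))*(R*T1/MW)*((P2/P1)^((gamma-1)/gamma) - 1)
T1 = 71 + 273.15 = 344.15 K
Pressure ratio = 35.3 / 9.5 = 3.71579
Exponent = (1.35 - 1)/1.35 = 0.259259
(P2/P1)^exp - 1 = 3.71579^0.259259 - 1 = 0.405371
W = 17.4 * 1.35 / 0.35 * 8.314 * 344.15 / 44 * 0.405371 = 1769

1769 kW


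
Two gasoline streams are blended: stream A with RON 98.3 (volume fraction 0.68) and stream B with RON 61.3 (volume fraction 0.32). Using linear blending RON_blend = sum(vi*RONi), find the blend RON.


Linear blending: RON_blend = sum(vi * RONi)
Contribution 1: 0.68 * 98.3 = 66.844
Contribution 2: 0.32 * 61.3 = 19.616
RON_blend = 66.844 + 19.616 = 86.46

86.46


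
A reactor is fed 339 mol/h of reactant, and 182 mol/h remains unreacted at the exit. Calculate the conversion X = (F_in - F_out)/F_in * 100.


X = (F_in - F_out) / F_in * 100
Moles reacted = 339 - 182 = 157
X = 157 / 339 * 100
= 0.4631 * 100
= 46.31 %

46.31 %


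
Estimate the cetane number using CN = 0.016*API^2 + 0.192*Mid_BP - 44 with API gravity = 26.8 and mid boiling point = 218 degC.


CN = 0.016 * 26.8^2 + 0.192 * 218 - 44
CN = 11.49184 + 41.856 - 44 = 9.34784

9.34784


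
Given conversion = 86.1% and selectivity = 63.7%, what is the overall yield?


Overall yield = conversion (%) * selectivity (%) / 100
Conversion = 86.1%, Selectivity = 63.7%
Y = 86.1 * 63.7 / 100
= 54.8457 %

54.8457 %


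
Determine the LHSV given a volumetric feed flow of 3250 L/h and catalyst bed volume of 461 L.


LHSV = volumetric feed rate / catalyst volume
= 3250 L/h / 461 L
= 7.050 h^-1

7.050 h^-1


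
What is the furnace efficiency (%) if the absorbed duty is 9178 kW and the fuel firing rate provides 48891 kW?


Furnace efficiency = Q_absorbed / Q_fuel * 100
= 9178 / 48891 * 100 = 18.77

18.77 %


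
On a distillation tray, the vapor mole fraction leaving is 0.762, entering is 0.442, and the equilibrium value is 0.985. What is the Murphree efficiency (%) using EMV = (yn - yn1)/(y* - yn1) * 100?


Murphree vapor efficiency: EMV = (y_n - y_(n-1)) / (y*_n - y_(n-1)) * 100
EMV = (0.762 - 0.442) / (0.985 - 0.442) * 100 = 0.32 / 0.543 * 100 = 58.93

58.93 %


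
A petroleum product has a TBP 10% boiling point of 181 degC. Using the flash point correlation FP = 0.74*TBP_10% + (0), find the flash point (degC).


FP = 0.74 * 181 + (0) = 133.94

133.94 degC


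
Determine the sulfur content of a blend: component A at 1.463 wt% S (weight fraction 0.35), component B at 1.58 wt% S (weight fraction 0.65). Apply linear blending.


Linear sulfur blending: S_blend = x1*S1 + x2*S2
Contribution 1: 0.35 * 1.463 = 0.51205 wt%
Contribution 2: 0.65 * 1.58 = 1.027 wt%
S_blend = 0.51205 + 1.027 = 1.53905

1.53905 wt%


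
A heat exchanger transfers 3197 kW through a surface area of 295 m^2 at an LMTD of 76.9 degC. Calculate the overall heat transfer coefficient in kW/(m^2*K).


From Q = U*A*LMTD, U = Q / (A * LMTD)
U = 3197 / (295 * 76.9) = 3197 / 22685.5 = 0.1409

0.1409 kW/(m^2*K)


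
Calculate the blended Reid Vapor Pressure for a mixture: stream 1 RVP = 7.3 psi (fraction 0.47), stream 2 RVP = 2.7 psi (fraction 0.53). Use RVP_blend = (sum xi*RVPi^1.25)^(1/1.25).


Chevron index: RVP_blend = (sum xi*RVPi^1.25)^(1/1.25)
RVP^1.25 terms: 0.47 * 7.3^1.25 + 0.53 * 2.7^1.25 = 7.47398
RVP_blend = 7.47398^(1/1.25) = 4.999

4.999 psi


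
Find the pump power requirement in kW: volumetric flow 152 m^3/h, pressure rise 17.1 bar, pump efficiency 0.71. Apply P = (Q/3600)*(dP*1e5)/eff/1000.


Q = 152 / 3600 = 0.0422222 m^3/s
P = 0.0422222 * (17.1 * 1e5) / 0.71 / 1000 = 101.7

101.7 kW


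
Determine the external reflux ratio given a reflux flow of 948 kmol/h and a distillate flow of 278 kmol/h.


Reflux ratio definition: R = L / D (liquid returned / distillate withdrawn)
L = 948 kmol/h, D = 278 kmol/h
R = 948 / 278 = 3.410

3.410


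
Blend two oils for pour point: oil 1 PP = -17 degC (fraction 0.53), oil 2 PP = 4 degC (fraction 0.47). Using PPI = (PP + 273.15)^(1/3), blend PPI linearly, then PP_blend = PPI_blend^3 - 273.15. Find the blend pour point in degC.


PPI_1 = (-17 + 273.15)^(1/3) = 6.350844
PPI_2 = (4 + 273.15)^(1/3) = 6.51986
PPI_blend = 0.53 * 6.350844 + 0.47 * 6.51986 = 6.430282
PP_blend = 6.430282^3 - 273.15 = 265.8827 - 273.15 = -7.27

-7.27 degC


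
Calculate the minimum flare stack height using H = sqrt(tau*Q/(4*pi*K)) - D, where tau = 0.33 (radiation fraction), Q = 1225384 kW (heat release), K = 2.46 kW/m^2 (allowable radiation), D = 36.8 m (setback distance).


tau*Q/(4*pi*K) = 0.33 * 1225384 / (4 * pi * 2.46) = 13081
sqrt(13081) = 114.372
H = 114.372 - 36.8 = 77.57

77.57 m


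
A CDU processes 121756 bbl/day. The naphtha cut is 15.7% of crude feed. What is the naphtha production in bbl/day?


Crude throughput = 121756 bbl/day
Fraction yield = 15.7%
yield = throughput * fraction / 100
yield = 121756 * 15.7 / 100 = 19115.692

19115.692 bbl/day


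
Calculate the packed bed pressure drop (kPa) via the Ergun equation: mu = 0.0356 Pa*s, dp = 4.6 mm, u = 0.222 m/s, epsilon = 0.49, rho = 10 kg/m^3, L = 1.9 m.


dp = 4.6 mm = 0.0046 m
Viscous term = 150*0.0356*0.222*(1-0.49)^2 / (0.0046^2*0.49^3) = 123860
Inertial term = 1.75*10*0.222^2*(1-0.49) / (0.0046*0.49^3) = 812.771
dP/L = 123860 + 812.771 = 124673 Pa/m
dP = 124673 * 1.9 / 1000 = 236.9 kPa

236.9 kPa


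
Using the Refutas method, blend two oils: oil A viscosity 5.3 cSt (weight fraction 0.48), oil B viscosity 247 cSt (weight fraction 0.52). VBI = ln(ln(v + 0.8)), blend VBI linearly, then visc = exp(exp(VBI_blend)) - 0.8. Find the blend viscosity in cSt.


Refutas method: VBN_i = 14.534*ln(ln(visc_i + 0.8)) + 10.975, blended linearly by mass fraction; since VBN is linear in VBI_i = ln(ln(visc_i + 0.8)) and the fractions sum to 1, blend VBI directly: visc = exp(exp(VBI_blend)) - 0.8
VBI_1 = ln(ln(5.3 + 0.8)) = 0.592381
VBI_2 = ln(ln(247 + 0.8)) = 1.70704
VBI_blend = 0.48 * 0.592381 + 0.52 * 1.70704 = 1.172
visc_blend = exp(exp(1.172)) - 0.8 = 24.44

24.44 cSt


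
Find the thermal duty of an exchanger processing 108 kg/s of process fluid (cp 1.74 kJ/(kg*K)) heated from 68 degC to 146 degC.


Q = m_dot * cp * delta_T
delta_T = 146 - 68 = 78 K
Q = 108 * 1.74 * 78
= 187.92 * 78
= 14657.76 kW

14657.76 kW


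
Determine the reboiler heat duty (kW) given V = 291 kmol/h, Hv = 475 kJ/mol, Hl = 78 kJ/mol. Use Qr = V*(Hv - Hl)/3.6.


Qr = 291 * (475 - 78) / 3.6 = 291 * 397 / 3.6 = 32090

32090 kW


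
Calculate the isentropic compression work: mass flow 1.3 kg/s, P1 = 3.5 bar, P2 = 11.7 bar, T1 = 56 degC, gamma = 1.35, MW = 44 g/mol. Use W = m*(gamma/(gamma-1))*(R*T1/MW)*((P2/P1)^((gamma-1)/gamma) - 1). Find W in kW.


Isentropic work: W = m*(gamma/(gamma-1))*(R*T1/MW)*((P2/P1)^((gamma-1)/gamma) - 1)
T1 = 56 + 273.15 = 329.15 K
Pressure ratio = 11.7 / 3.5 = 3.34286
Exponent = (1.35 - 1)/1.35 = 0.259259
(P2/P1)^exp - 1 = 3.34286^0.259259 - 1 = 0.367358
W = 1.3 * 1.35 / 0.35 * 8.314 * 329.15 / 44 * 0.367358 = 114.6

114.6 kW


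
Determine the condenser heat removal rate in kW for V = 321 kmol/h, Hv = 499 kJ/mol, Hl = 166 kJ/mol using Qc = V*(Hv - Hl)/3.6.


Qc = 321 * (499 - 166) / 3.6 = 321 * 333 / 3.6 = 29690

29690 kW


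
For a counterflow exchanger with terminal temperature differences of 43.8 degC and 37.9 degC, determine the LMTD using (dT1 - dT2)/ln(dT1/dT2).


LMTD = (dT1 - dT2) / ln(dT1/dT2)
= (43.8 - 37.9) / ln(43.8 / 37.9) = 5.9 / 0.144683 = 40.78

40.78 degC


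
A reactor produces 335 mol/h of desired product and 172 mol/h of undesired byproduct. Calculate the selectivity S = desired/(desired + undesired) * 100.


Selectivity = desired / (desired + undesired) * 100
Total products = 335 + 172 = 507 mol/h
S = 335 / 507 * 100
= 0.6607 * 100
= 66.07 %

66.07 %


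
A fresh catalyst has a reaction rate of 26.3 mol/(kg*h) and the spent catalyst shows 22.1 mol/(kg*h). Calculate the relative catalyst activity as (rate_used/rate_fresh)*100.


Activity (%) = (rate_used / rate_fresh) * 100
rate_used = 22.1, rate_fresh = 26.3
= (22.1 / 26.3) * 100
= 0.8403 * 100 = 84.03

84.03 %


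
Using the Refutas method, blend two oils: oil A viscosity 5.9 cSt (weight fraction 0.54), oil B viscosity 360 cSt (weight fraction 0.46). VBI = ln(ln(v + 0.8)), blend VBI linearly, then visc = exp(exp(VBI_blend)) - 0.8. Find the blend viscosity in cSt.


Refutas method: VBN_i = 14.534*ln(ln(visc_i + 0.8)) + 10.975, blended linearly by mass fraction; since VBN is linear in VBI_i = ln(ln(visc_i + 0.8)) and the fractions sum to 1, blend VBI directly: visc = exp(exp(VBI_blend)) - 0.8
VBI_1 = ln(ln(5.9 + 0.8)) = 0.642962
VBI_2 = ln(ln(360 + 0.8)) = 1.77297
VBI_blend = 0.54 * 0.642962 + 0.46 * 1.77297 = 1.16277
visc_blend = exp(exp(1.16277)) - 0.8 = 23.70

23.70 cSt


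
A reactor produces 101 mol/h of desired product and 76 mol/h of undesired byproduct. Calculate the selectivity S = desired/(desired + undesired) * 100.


Selectivity = desired / (desired + undesired) * 100
Total products = 101 + 76 = 177 mol/h
S = 101 / 177 * 100
= 0.5706 * 100
= 57.06 %

57.06 %


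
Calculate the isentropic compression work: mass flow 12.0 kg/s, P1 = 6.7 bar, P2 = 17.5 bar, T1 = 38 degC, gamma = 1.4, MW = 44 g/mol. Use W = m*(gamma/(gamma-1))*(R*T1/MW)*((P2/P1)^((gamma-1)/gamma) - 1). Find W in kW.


Isentropic work: W = m*(gamma/(gamma-1))*(R*T1/MW)*((P2/P1)^((gamma-1)/gamma) - 1)
T1 = 38 + 273.15 = 311.15 K
Pressure ratio = 17.5 / 6.7 = 2.61194
Exponent = (1.4 - 1)/1.4 = 0.285714
(P2/P1)^exp - 1 = 2.61194^0.285714 - 1 = 0.315625
W = 12.0 * 1.4 / 0.4 * 8.314 * 311.15 / 44 * 0.315625 = 779.4

779.4 kW


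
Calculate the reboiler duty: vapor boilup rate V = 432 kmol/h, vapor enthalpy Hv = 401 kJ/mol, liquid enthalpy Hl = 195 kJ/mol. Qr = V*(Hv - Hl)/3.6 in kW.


Qr = 432 * (401 - 195) / 3.6 = 432 * 206 / 3.6 = 24720

24720 kW


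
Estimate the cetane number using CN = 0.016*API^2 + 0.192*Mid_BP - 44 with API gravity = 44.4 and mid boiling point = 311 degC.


CN = 0.016 * 44.4^2 + 0.192 * 311 - 44
CN = 31.54176 + 59.712 - 44 = 47.25376

47.25376


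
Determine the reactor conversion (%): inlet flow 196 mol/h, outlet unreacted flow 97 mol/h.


X = (F_in - F_out) / F_in * 100
Moles reacted = 196 - 97 = 99
X = 99 / 196 * 100
= 0.5051 * 100
= 50.51 %

50.51 %


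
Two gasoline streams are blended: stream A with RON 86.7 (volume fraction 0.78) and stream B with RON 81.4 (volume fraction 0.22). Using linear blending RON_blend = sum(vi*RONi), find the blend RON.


Linear blending: RON_blend = sum(vi * RONi)
Contribution 1: 0.78 * 86.7 = 67.626
Contribution 2: 0.22 * 81.4 = 17.908
RON_blend = 67.626 + 17.908 = 85.534

85.534


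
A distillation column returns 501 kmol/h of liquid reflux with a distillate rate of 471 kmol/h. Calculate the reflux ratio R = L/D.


Reflux ratio definition: R = L / D (liquid returned / distillate withdrawn)
L = 501 kmol/h, D = 471 kmol/h
R = 501 / 471 = 1.064

1.064


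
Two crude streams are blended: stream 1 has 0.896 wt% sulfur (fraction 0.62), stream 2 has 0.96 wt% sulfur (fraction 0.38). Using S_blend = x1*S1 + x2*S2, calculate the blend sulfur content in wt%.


Linear sulfur blending: S_blend = x1*S1 + x2*S2
Contribution 1: 0.62 * 0.896 = 0.55552 wt%
Contribution 2: 0.38 * 0.96 = 0.3648 wt%
S_blend = 0.55552 + 0.3648 = 0.92032

0.92032 wt%


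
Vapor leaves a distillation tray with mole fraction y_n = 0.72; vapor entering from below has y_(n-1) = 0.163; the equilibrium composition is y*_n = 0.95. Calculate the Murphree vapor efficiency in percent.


Murphree vapor efficiency: EMV = (y_n - y_(n-1)) / (y*_n - y_(n-1)) * 100
EMV = (0.72 - 0.163) / (0.95 - 0.163) * 100 = 0.557 / 0.787 * 100 = 70.78

70.78 %


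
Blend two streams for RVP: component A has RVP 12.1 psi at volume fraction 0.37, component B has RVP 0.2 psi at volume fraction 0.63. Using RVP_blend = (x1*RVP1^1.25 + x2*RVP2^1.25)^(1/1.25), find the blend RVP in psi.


Chevron index: RVP_blend = (sum xi*RVPi^1.25)^(1/1.25)
RVP^1.25 terms: 0.37 * 12.1^1.25 + 0.63 * 0.2^1.25 = 8.4342
RVP_blend = 8.4342^(1/1.25) = 5.506

5.506 psi


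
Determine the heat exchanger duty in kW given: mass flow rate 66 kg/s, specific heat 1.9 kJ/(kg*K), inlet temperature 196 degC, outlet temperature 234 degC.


Q = m_dot * cp * delta_T
delta_T = 234 - 196 = 38 K
Q = 66 * 1.9 * 38
= 125.4 * 38
= 4765.2 kW

4765.2 kW


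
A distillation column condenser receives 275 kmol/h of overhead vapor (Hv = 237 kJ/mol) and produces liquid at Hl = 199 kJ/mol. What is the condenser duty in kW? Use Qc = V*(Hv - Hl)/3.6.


Qc = 275 * (237 - 199) / 3.6 = 275 * 38 / 3.6 = 2903

2903 kW


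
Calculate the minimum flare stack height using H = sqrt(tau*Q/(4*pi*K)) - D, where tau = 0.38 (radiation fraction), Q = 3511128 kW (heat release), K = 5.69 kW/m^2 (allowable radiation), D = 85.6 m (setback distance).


tau*Q/(4*pi*K) = 0.38 * 3511128 / (4 * pi * 5.69) = 18659.8
sqrt(18659.8) = 136.601
H = 136.601 - 85.6 = 51.00

51.00 m


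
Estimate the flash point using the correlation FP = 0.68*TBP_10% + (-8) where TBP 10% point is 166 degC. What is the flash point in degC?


FP = 0.68 * 166 + (-8) = 104.88

104.88 degC


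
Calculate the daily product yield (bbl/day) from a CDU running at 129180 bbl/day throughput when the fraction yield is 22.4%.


Crude throughput = 129180 bbl/day
Fraction yield = 22.4%
yield = throughput * fraction / 100
yield = 129180 * 22.4 / 100 = 28936.32

28936.32 bbl/day


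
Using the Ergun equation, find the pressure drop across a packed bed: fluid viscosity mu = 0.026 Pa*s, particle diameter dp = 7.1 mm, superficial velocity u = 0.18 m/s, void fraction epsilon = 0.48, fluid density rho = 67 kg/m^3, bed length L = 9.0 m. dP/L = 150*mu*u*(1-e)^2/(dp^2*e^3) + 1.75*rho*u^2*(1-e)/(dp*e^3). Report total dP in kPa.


dp = 7.1 mm = 0.0071 m
Viscous term = 150*0.026*0.18*(1-0.48)^2 / (0.0071^2*0.48^3) = 34048.9
Inertial term = 1.75*67*0.18^2*(1-0.48) / (0.0071*0.48^3) = 2515.82
dP/L = 34048.9 + 2515.82 = 36564.7 Pa/m
dP = 36564.7 * 9.0 / 1000 = 329.1 kPa

329.1 kPa


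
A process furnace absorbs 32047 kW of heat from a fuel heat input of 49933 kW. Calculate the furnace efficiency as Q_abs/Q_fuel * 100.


Furnace efficiency = Q_absorbed / Q_fuel * 100
= 32047 / 49933 * 100 = 64.18

64.18 %


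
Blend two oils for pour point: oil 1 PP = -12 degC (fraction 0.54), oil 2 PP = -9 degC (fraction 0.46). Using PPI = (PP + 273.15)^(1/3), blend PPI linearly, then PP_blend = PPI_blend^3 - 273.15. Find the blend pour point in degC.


PPI_1 = (-12 + 273.15)^(1/3) = 6.391901
PPI_2 = (-9 + 273.15)^(1/3) = 6.416283
PPI_blend = 0.54 * 6.391901 + 0.46 * 6.416283 = 6.403117
PP_blend = 6.403117^3 - 273.15 = 262.5272 - 273.15 = -10.62

-10.62 degC


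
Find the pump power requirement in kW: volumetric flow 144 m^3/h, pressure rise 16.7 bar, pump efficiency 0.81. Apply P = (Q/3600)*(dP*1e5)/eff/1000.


Q = 144 / 3600 = 0.04 m^3/s
P = 0.04 * (16.7 * 1e5) / 0.81 / 1000 = 82.47

82.47 kW


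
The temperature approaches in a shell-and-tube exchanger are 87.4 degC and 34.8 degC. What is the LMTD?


LMTD = (dT1 - dT2) / ln(dT1/dT2)
= (87.4 - 34.8) / ln(87.4 / 34.8) = 52.6 / 0.920878 = 57.12

57.12 degC


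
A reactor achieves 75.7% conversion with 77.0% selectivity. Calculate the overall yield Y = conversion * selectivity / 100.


Overall yield = conversion (%) * selectivity (%) / 100
Conversion = 75.7%, Selectivity = 77.0%
Y = 75.7 * 77.0 / 100
= 58.289 %

58.289 %


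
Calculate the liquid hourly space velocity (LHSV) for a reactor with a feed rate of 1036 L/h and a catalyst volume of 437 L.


LHSV = volumetric feed rate / catalyst volume
= 1036 L/h / 437 L
= 2.371 h^-1

2.371 h^-1


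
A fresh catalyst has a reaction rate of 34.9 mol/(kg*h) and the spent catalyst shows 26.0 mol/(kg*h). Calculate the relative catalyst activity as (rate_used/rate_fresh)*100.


Activity (%) = (rate_used / rate_fresh) * 100
rate_used = 26.0, rate_fresh = 34.9
= (26.0 / 34.9) * 100
= 0.7450 * 100 = 74.50

74.50 %


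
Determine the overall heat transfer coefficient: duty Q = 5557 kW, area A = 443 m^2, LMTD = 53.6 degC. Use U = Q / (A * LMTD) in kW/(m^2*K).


From Q = U*A*LMTD, U = Q / (A * LMTD)
U = 5557 / (443 * 53.6) = 5557 / 23744.8 = 0.2340

0.2340 kW/(m^2*K)


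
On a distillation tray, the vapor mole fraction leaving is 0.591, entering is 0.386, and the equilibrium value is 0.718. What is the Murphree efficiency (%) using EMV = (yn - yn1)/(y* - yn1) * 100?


Murphree vapor efficiency: EMV = (y_n - y_(n-1)) / (y*_n - y_(n-1)) * 100
EMV = (0.591 - 0.386) / (0.718 - 0.386) * 100 = 0.205 / 0.332 * 100 = 61.75

61.75 %


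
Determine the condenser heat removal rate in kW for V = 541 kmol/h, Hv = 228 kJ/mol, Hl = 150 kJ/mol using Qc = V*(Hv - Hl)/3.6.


Qc = 541 * (228 - 150) / 3.6 = 541 * 78 / 3.6 = 11720

11720 kW


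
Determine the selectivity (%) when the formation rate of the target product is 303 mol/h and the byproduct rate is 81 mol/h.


Selectivity = desired / (desired + undesired) * 100
Total products = 303 + 81 = 384 mol/h
S = 303 / 384 * 100
= 0.7891 * 100
= 78.91 %

78.91 %


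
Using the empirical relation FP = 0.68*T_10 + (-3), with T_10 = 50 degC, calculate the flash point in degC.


FP = 0.68 * 50 + (-3) = 31

31 degC


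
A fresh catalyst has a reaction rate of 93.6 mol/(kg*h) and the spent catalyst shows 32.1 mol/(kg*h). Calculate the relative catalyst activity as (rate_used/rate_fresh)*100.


Activity (%) = (rate_used / rate_fresh) * 100
rate_used = 32.1, rate_fresh = 93.6
= (32.1 / 93.6) * 100
= 0.3429 * 100 = 34.29

34.29 %


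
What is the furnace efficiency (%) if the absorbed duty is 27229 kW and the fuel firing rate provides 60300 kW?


Furnace efficiency = Q_absorbed / Q_fuel * 100
= 27229 / 60300 * 100 = 45.16

45.16 %


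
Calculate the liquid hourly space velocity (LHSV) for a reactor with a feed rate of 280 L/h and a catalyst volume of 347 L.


LHSV = volumetric feed rate / catalyst volume
= 280 L/h / 347 L
= 0.8069 h^-1

0.8069 h^-1


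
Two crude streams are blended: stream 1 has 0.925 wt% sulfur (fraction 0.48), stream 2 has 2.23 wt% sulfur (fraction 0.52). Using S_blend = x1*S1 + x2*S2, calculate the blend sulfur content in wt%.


Linear sulfur blending: S_blend = x1*S1 + x2*S2
Contribution 1: 0.48 * 0.925 = 0.444 wt%
Contribution 2: 0.52 * 2.23 = 1.1596 wt%
S_blend = 0.444 + 1.1596 = 1.6036

1.6036 wt%


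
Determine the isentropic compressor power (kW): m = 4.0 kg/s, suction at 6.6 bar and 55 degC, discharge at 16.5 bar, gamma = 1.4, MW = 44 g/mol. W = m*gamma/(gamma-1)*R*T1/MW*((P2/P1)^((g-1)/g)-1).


Isentropic work: W = m*(gamma/(gamma-1))*(R*T1/MW)*((P2/P1)^((gamma-1)/gamma) - 1)
T1 = 55 + 273.15 = 328.15 K
Pressure ratio = 16.5 / 6.6 = 2.5
Exponent = (1.4 - 1)/1.4 = 0.285714
(P2/P1)^exp - 1 = 2.5^0.285714 - 1 = 0.299263
W = 4.0 * 1.4 / 0.4 * 8.314 * 328.15 / 44 * 0.299263 = 259.8

259.8 kW


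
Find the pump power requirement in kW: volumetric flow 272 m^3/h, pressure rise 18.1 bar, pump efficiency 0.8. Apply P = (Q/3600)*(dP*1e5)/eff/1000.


Q = 272 / 3600 = 0.0755556 m^3/s
P = 0.0755556 * (18.1 * 1e5) / 0.8 / 1000 = 170.9

170.9 kW


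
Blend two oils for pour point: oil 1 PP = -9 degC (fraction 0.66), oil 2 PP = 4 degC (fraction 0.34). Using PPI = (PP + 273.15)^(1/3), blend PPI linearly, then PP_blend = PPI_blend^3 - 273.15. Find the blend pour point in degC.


PPI_1 = (-9 + 273.15)^(1/3) = 6.416283
PPI_2 = (4 + 273.15)^(1/3) = 6.51986
PPI_blend = 0.66 * 6.416283 + 0.34 * 6.51986 = 6.451499
PP_blend = 6.451499^3 - 273.15 = 268.5233 - 273.15 = -4.63

-4.63 degC


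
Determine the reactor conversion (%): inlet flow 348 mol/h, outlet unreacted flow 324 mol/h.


X = (F_in - F_out) / F_in * 100
Moles reacted = 348 - 324 = 24
X = 24 / 348 * 100
= 0.06897 * 100
= 6.897 %

6.897 %


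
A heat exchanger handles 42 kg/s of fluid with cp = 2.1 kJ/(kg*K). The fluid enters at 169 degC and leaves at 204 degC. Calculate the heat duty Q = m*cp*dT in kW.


Q = m_dot * cp * delta_T
delta_T = 204 - 169 = 35 K
Q = 42 * 2.1 * 35
= 88.2 * 35
= 3087 kW

3087 kW


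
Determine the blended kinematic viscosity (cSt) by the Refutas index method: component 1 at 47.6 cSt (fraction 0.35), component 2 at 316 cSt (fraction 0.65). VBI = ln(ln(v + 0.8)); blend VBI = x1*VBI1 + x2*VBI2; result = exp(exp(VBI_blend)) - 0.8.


Refutas method: VBN_i = 14.534*ln(ln(visc_i + 0.8)) + 10.975, blended linearly by mass fraction; since VBN is linear in VBI_i = ln(ln(visc_i + 0.8)) and the fractions sum to 1, blend VBI directly: visc = exp(exp(VBI_blend)) - 0.8
VBI_1 = ln(ln(47.6 + 0.8)) = 1.35571
VBI_2 = ln(ln(316 + 0.8)) = 1.75064
VBI_blend = 0.35 * 1.35571 + 0.65 * 1.75064 = 1.61241
visc_blend = exp(exp(1.61241)) - 0.8 = 149.8

149.8 cSt


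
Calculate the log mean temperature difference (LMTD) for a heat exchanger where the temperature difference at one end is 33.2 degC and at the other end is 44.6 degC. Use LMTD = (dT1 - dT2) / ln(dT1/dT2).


LMTD = (dT1 - dT2) / ln(dT1/dT2)
= (33.2 - 44.6) / ln(33.2 / 44.6) = -11.4 / -0.295184 = 38.62

38.62 degC


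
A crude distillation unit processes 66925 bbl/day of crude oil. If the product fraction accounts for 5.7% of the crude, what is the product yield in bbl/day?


Crude throughput = 66925 bbl/day
Fraction yield = 5.7%
yield = throughput * fraction / 100
yield = 66925 * 5.7 / 100 = 3814.725

3814.725 bbl/day


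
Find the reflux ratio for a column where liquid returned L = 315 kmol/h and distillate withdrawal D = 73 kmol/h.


Reflux ratio definition: R = L / D (liquid returned / distillate withdrawn)
L = 315 kmol/h, D = 73 kmol/h
R = 315 / 73 = 4.315

4.315


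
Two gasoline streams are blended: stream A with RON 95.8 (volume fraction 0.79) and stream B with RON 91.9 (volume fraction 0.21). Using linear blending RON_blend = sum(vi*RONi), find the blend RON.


Linear blending: RON_blend = sum(vi * RONi)
Contribution 1: 0.79 * 95.8 = 75.682
Contribution 2: 0.21 * 91.9 = 19.299
RON_blend = 75.682 + 19.299 = 94.981

94.981


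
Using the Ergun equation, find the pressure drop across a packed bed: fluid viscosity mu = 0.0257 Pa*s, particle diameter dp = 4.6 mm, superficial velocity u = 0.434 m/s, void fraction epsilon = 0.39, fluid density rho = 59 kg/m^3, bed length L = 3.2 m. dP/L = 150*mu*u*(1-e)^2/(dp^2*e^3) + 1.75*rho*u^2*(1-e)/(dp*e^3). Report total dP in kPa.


dp = 4.6 mm = 0.0046 m
Viscous term = 150*0.0257*0.434*(1-0.39)^2 / (0.0046^2*0.39^3) = 495980
Inertial term = 1.75*59*0.434^2*(1-0.39) / (0.0046*0.39^3) = 43475.8
dP/L = 495980 + 43475.8 = 539456 Pa/m
dP = 539456 * 3.2 / 1000 = 1726 kPa

1726 kPa


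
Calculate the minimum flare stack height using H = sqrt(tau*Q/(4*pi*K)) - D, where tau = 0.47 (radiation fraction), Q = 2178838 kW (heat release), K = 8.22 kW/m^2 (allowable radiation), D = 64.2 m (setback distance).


tau*Q/(4*pi*K) = 0.47 * 2178838 / (4 * pi * 8.22) = 9913.82
sqrt(9913.82) = 99.5682
H = 99.5682 - 64.2 = 35.37

35.37 m


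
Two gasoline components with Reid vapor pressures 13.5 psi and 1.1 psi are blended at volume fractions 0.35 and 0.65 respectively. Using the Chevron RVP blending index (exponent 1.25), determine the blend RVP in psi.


Chevron index: RVP_blend = (sum xi*RVPi^1.25)^(1/1.25)
RVP^1.25 terms: 0.35 * 13.5^1.25 + 0.65 * 1.1^1.25 = 9.78926
RVP_blend = 9.78926^(1/1.25) = 6.203

6.203 psi


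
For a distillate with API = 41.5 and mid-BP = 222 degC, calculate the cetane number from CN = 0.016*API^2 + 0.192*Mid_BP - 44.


CN = 0.016 * 41.5^2 + 0.192 * 222 - 44
CN = 27.556 + 42.624 - 44 = 26.18

26.18


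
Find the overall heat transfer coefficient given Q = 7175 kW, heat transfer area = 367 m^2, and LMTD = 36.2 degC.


From Q = U*A*LMTD, U = Q / (A * LMTD)
U = 7175 / (367 * 36.2) = 7175 / 13285.4 = 0.5401

0.5401 kW/(m^2*K)


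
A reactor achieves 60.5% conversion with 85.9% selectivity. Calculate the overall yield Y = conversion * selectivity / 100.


Overall yield = conversion (%) * selectivity (%) / 100
Conversion = 60.5%, Selectivity = 85.9%
Y = 60.5 * 85.9 / 100
= 51.9695 %

51.9695 %


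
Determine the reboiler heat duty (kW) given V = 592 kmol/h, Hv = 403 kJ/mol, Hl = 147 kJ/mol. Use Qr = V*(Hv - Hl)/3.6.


Qr = 592 * (403 - 147) / 3.6 = 592 * 256 / 3.6 = 42100

42100 kW


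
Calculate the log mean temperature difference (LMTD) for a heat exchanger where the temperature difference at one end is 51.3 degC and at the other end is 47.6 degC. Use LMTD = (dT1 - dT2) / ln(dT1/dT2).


LMTD = (dT1 - dT2) / ln(dT1/dT2)
= (51.3 - 47.6) / ln(51.3 / 47.6) = 3.7 / 0.074858 = 49.43

49.43 degC


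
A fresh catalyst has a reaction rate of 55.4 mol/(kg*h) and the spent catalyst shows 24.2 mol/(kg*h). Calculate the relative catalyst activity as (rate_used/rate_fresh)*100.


Activity (%) = (rate_used / rate_fresh) * 100
rate_used = 24.2, rate_fresh = 55.4
= (24.2 / 55.4) * 100
= 0.4368 * 100 = 43.68

43.68 %


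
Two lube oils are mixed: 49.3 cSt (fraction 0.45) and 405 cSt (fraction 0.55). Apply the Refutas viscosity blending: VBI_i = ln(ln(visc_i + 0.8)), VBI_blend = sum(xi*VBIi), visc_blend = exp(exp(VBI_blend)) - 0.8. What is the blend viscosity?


Refutas method: VBN_i = 14.534*ln(ln(visc_i + 0.8)) + 10.975, blended linearly by mass fraction; since VBN is linear in VBI_i = ln(ln(visc_i + 0.8)) and the fractions sum to 1, blend VBI directly: visc = exp(exp(VBI_blend)) - 0.8
VBI_1 = ln(ln(49.3 + 0.8)) = 1.36457
VBI_2 = ln(ln(405 + 0.8)) = 1.79274
VBI_blend = 0.45 * 1.36457 + 0.55 * 1.79274 = 1.60006
visc_blend = exp(exp(1.60006)) - 0.8 = 140.8

140.8 cSt


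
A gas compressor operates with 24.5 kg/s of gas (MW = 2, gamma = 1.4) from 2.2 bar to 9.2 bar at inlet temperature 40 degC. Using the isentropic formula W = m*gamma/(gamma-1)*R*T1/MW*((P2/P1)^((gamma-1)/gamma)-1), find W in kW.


Isentropic work: W = m*(gamma/(gamma-1))*(R*T1/MW)*((P2/P1)^((gamma-1)/gamma) - 1)
T1 = 40 + 273.15 = 313.15 K
Pressure ratio = 9.2 / 2.2 = 4.18182
Exponent = (1.4 - 1)/1.4 = 0.285714
(P2/P1)^exp - 1 = 4.18182^0.285714 - 1 = 0.504987
W = 24.5 * 1.4 / 0.4 * 8.314 * 313.15 / 2 * 0.504987 = 56370

56370 kW


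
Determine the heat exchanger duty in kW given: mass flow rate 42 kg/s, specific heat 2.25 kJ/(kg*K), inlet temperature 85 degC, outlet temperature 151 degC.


Q = m_dot * cp * delta_T
delta_T = 151 - 85 = 66 K
Q = 42 * 2.25 * 66
= 94.5 * 66
= 6237 kW

6237 kW


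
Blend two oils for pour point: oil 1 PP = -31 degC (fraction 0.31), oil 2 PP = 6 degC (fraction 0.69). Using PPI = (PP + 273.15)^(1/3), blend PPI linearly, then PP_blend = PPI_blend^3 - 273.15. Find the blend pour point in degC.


PPI_1 = (-31 + 273.15)^(1/3) = 6.232967
PPI_2 = (6 + 273.15)^(1/3) = 6.535506
PPI_blend = 0.31 * 6.232967 + 0.69 * 6.535506 = 6.441719
PP_blend = 6.441719^3 - 273.15 = 267.3039 - 273.15 = -5.85

-5.85 degC


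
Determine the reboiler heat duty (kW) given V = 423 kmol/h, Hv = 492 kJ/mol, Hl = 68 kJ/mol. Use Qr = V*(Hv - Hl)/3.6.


Qr = 423 * (492 - 68) / 3.6 = 423 * 424 / 3.6 = 49820

49820 kW


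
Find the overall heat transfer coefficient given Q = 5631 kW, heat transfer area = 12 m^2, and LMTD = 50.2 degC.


From Q = U*A*LMTD, U = Q / (A * LMTD)
U = 5631 / (12 * 50.2) = 5631 / 602.4 = 9.348

9.348 kW/(m^2*K)


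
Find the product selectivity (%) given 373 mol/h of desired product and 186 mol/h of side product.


Selectivity = desired / (desired + undesired) * 100
Total products = 373 + 186 = 559 mol/h
S = 373 / 559 * 100
= 0.6673 * 100
= 66.73 %

66.73 %


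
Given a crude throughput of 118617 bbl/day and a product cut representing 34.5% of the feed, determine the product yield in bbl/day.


Crude throughput = 118617 bbl/day
Fraction yield = 34.5%
yield = throughput * fraction / 100
yield = 118617 * 34.5 / 100 = 40922.865

40922.865 bbl/day


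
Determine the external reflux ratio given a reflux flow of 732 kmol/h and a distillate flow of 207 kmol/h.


Reflux ratio definition: R = L / D (liquid returned / distillate withdrawn)
L = 732 kmol/h, D = 207 kmol/h
R = 732 / 207 = 3.536

3.536


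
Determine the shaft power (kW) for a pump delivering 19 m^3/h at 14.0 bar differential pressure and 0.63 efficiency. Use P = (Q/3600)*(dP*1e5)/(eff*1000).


Q = 19 / 3600 = 0.00527778 m^3/s
P = 0.00527778 * (14.0 * 1e5) / 0.63 / 1000 = 11.73

11.73 kW


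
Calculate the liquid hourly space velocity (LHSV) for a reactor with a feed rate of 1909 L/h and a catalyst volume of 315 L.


LHSV = volumetric feed rate / catalyst volume
= 1909 L/h / 315 L
= 6.060 h^-1

6.060 h^-1


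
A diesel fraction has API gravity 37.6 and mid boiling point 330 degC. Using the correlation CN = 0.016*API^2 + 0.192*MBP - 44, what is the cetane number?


CN = 0.016 * 37.6^2 + 0.192 * 330 - 44
CN = 22.62016 + 63.36 - 44 = 41.98016

41.98016


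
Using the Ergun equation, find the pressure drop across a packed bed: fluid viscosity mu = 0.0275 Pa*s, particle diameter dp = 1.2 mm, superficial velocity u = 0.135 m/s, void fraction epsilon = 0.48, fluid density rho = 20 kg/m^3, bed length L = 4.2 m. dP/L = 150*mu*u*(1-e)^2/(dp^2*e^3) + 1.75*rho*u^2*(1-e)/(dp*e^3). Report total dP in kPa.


dp = 1.2 mm = 0.0012 m
Viscous term = 150*0.0275*0.135*(1-0.48)^2 / (0.0012^2*0.48^3) = 945536
Inertial term = 1.75*20*0.135^2*(1-0.48) / (0.0012*0.48^3) = 2499.39
dP/L = 945536 + 2499.39 = 948035 Pa/m
dP = 948035 * 4.2 / 1000 = 3982 kPa

3982 kPa


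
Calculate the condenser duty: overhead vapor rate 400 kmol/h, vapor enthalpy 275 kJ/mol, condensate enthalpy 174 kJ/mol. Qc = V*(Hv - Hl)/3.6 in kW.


Qc = 400 * (275 - 174) / 3.6 = 400 * 101 / 3.6 = 11220

11220 kW


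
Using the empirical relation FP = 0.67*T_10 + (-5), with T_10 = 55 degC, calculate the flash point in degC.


FP = 0.67 * 55 + (-5) = 31.85

31.85 degC


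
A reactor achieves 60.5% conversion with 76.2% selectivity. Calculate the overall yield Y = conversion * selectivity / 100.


Overall yield = conversion (%) * selectivity (%) / 100
Conversion = 60.5%, Selectivity = 76.2%
Y = 60.5 * 76.2 / 100
= 46.101 %

46.101 %


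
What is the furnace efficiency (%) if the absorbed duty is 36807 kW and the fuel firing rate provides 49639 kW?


Furnace efficiency = Q_absorbed / Q_fuel * 100
= 36807 / 49639 * 100 = 74.15

74.15 %


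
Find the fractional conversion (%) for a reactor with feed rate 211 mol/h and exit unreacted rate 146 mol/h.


X = (F_in - F_out) / F_in * 100
Moles reacted = 211 - 146 = 65
X = 65 / 211 * 100
= 0.3081 * 100
= 30.81 %

30.81 %


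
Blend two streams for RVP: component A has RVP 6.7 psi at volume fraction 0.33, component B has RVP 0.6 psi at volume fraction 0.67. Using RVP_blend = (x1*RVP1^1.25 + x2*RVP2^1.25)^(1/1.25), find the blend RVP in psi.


Chevron index: RVP_blend = (sum xi*RVPi^1.25)^(1/1.25)
RVP^1.25 terms: 0.33 * 6.7^1.25 + 0.67 * 0.6^1.25 = 3.911
RVP_blend = 3.911^(1/1.25) = 2.977

2.977 psi


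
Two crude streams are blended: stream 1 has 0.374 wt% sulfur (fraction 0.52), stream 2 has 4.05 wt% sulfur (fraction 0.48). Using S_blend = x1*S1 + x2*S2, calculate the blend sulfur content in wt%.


Linear sulfur blending: S_blend = x1*S1 + x2*S2
Contribution 1: 0.52 * 0.374 = 0.19448 wt%
Contribution 2: 0.48 * 4.05 = 1.944 wt%
S_blend = 0.19448 + 1.944 = 2.13848

2.13848 wt%


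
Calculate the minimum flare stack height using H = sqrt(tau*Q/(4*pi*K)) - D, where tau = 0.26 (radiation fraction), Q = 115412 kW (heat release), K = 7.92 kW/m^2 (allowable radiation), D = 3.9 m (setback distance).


tau*Q/(4*pi*K) = 0.26 * 115412 / (4 * pi * 7.92) = 301.501
sqrt(301.501) = 17.3638
H = 17.3638 - 3.9 = 13.46

13.46 m


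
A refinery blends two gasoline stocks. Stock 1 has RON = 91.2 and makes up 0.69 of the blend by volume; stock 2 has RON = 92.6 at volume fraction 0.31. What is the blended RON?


Linear blending: RON_blend = sum(vi * RONi)
Contribution 1: 0.69 * 91.2 = 62.928
Contribution 2: 0.31 * 92.6 = 28.706
RON_blend = 62.928 + 28.706 = 91.634

91.634


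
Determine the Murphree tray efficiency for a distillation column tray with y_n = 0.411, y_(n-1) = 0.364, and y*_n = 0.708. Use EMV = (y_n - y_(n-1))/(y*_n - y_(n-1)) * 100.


Murphree vapor efficiency: EMV = (y_n - y_(n-1)) / (y*_n - y_(n-1)) * 100
EMV = (0.411 - 0.364) / (0.708 - 0.364) * 100 = 0.047 / 0.344 * 100 = 13.66

13.66 %


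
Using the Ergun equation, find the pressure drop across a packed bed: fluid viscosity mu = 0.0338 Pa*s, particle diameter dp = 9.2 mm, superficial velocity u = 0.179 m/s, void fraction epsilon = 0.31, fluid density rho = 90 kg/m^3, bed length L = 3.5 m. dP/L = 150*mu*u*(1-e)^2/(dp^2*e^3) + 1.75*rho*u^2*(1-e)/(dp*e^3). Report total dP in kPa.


dp = 9.2 mm = 0.0092 m
Viscous term = 150*0.0338*0.179*(1-0.31)^2 / (0.0092^2*0.31^3) = 171356
Inertial term = 1.75*90*0.179^2*(1-0.31) / (0.0092*0.31^3) = 12704.7
dP/L = 171356 + 12704.7 = 184061 Pa/m
dP = 184061 * 3.5 / 1000 = 644.2 kPa

644.2 kPa


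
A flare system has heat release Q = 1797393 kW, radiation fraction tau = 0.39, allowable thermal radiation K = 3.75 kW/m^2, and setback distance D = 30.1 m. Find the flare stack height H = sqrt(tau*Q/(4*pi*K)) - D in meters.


tau*Q/(4*pi*K) = 0.39 * 1797393 / (4 * pi * 3.75) = 14875.3
sqrt(14875.3) = 121.964
H = 121.964 - 30.1 = 91.86

91.86 m
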